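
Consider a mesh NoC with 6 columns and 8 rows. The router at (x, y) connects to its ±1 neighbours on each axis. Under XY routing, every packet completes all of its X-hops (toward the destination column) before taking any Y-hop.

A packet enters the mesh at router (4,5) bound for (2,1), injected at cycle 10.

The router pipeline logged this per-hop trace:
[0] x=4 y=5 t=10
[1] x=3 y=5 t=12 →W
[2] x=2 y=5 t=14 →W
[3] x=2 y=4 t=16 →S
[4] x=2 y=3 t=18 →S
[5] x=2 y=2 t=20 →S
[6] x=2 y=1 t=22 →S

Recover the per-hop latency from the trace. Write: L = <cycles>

L = 2

cyc[1] − cyc[0] = 12 − 10 = 2.
Each hop adds L, hence L = 2.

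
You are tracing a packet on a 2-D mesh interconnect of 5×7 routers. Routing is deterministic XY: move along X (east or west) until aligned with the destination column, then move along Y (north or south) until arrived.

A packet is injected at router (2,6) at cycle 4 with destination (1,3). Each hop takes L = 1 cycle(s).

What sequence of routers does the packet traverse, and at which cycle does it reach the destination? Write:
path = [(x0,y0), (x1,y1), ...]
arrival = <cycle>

[0] x=2 y=6 t=4
[1] x=1 y=6 t=5 →W
[2] x=1 y=5 t=6 →S
[3] x=1 y=4 t=7 →S
[4] x=1 y=3 t=8 →S

path = [(2,6), (1,6), (1,5), (1,4), (1,3)]
arrival = 8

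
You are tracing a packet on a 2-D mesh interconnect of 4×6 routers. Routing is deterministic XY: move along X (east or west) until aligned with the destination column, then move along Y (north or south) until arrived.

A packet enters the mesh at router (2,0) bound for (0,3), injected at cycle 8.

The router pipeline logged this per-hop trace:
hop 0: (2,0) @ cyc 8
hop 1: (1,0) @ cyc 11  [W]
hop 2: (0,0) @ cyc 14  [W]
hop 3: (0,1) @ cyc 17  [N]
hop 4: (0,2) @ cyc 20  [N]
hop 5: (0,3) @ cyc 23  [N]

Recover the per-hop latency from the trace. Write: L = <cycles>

L = 3

cyc[1] − cyc[0] = 11 − 8 = 3.
Each hop adds L, hence L = 3.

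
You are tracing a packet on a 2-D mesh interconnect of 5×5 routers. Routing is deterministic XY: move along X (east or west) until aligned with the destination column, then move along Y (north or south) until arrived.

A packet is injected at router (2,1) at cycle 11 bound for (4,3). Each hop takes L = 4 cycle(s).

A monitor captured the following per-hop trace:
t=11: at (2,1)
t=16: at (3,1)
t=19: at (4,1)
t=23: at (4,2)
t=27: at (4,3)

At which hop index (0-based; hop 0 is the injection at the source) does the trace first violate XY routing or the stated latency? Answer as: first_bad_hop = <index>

  1: Δx=+1 Δy=+0 Δt=5 [BAD: Δcyc=5≠L]

first_bad_hop = 1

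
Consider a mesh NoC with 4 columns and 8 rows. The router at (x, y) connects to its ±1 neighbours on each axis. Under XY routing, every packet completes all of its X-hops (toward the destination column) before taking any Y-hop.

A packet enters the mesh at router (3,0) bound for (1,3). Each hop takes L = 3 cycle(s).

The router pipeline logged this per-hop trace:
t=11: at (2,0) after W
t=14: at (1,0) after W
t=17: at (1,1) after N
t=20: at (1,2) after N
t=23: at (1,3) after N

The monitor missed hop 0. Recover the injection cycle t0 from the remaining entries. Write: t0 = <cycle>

At hop 1 the cycle is 11; in general cyc_k = t0 + kL.
Subtract one hop: t0 = 11 − 3 = 8.

t0 = 8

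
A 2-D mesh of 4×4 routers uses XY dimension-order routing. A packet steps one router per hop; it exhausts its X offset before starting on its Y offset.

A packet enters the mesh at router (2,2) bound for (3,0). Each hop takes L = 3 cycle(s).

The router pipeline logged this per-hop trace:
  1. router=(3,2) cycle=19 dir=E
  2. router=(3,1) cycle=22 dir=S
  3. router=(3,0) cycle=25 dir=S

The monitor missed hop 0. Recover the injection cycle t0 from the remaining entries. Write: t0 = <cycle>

The first recorded entry is hop 1 at cycle 19.
So t0 = 19 − 1·3 = 16.

t0 = 16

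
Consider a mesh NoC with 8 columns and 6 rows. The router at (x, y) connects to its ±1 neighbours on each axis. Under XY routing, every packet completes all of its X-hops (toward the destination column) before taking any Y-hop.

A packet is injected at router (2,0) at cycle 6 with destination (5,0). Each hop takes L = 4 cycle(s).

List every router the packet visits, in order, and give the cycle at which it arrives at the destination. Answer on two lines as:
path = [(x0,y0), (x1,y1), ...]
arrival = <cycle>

src (2,0)  cyc=6
E→(3,0)  cyc=10
E→(4,0)  cyc=14
E→(5,0)  cyc=18

path = [(2,0), (3,0), (4,0), (5,0)]
arrival = 18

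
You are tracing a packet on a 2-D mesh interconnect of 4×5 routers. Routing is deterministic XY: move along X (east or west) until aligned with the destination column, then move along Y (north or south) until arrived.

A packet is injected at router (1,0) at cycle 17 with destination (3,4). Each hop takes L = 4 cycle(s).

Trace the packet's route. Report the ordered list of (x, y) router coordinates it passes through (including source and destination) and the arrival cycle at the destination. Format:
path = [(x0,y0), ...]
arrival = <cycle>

path = [(1,0), (2,0), (3,0), (3,1), (3,2), (3,3), (3,4)]
arrival = 41

t=17: at (1,0)
t=21: at (2,0) after E
t=25: at (3,0) after E
t=29: at (3,1) after N
t=33: at (3,2) after N
t=37: at (3,3) after N
t=41: at (3,4) after N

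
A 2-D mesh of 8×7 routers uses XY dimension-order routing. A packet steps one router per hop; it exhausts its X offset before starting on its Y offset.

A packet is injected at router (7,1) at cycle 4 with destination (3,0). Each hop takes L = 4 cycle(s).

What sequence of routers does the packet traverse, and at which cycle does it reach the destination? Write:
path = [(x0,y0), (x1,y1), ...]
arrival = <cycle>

src (7,1)  cyc=4
W→(6,1)  cyc=8
W→(5,1)  cyc=12
W→(4,1)  cyc=16
W→(3,1)  cyc=20
S→(3,0)  cyc=24

path = [(7,1), (6,1), (5,1), (4,1), (3,1), (3,0)]
arrival = 24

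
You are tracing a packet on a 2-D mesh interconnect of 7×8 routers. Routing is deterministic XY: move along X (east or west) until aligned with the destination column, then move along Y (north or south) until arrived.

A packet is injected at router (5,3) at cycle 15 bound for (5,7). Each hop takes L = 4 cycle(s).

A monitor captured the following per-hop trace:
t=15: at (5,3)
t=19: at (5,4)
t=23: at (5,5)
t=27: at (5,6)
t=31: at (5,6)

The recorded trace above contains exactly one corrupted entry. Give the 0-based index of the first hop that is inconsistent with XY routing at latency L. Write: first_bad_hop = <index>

first_bad_hop = 4

  1: Δx=+0 Δy=+1 Δt=4 [ok]
  2: Δx=+0 Δy=+1 Δt=4 [ok]
  3: Δx=+0 Δy=+1 Δt=4 [ok]
  4: Δx=+0 Δy=+0 Δt=4 [BAD: non-unit step]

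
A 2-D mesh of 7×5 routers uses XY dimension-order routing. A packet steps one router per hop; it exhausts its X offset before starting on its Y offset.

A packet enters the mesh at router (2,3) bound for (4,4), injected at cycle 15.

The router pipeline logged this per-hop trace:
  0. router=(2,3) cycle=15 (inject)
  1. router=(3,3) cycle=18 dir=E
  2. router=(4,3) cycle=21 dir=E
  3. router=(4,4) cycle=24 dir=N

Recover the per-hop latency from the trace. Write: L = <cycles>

From hop 0 (15) to hop 1 (18): +3 cycles.
One hop costs L cycles, so L = 3.

L = 3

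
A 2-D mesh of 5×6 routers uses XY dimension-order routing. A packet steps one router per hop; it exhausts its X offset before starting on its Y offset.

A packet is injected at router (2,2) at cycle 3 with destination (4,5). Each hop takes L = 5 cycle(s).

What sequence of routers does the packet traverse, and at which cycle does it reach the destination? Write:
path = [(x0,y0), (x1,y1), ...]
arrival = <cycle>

path = [(2,2), (3,2), (4,2), (4,3), (4,4), (4,5)]
arrival = 28

src (2,2)  cyc=3
E→(3,2)  cyc=8
E→(4,2)  cyc=13
N→(4,3)  cyc=18
N→(4,4)  cyc=23
N→(4,5)  cyc=28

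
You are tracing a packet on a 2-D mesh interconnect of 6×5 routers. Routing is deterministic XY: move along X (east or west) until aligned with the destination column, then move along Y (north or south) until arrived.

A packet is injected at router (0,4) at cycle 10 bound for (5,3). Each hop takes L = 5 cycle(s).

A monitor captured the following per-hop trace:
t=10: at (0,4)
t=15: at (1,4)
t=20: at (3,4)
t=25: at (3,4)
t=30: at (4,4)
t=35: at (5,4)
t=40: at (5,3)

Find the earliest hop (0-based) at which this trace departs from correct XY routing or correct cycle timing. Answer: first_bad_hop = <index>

  1: Δx=+1 Δy=+0 Δt=5 [ok]
  2: Δx=+2 Δy=+0 Δt=5 [BAD: non-unit step]

first_bad_hop = 2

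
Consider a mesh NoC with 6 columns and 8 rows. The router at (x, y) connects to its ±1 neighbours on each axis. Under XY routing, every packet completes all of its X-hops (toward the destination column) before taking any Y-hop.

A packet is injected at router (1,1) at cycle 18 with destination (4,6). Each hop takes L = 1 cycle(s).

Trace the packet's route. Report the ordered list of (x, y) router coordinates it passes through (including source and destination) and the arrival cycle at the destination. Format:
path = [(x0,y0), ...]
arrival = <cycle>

  0. router=(1,1) cycle=18 (inject)
  1. router=(2,1) cycle=19 dir=E
  2. router=(3,1) cycle=20 dir=E
  3. router=(4,1) cycle=21 dir=E
  4. router=(4,2) cycle=22 dir=N
  5. router=(4,3) cycle=23 dir=N
  6. router=(4,4) cycle=24 dir=N
  7. router=(4,5) cycle=25 dir=N
  8. router=(4,6) cycle=26 dir=N

path = [(1,1), (2,1), (3,1), (4,1), (4,2), (4,3), (4,4), (4,5), (4,6)]
arrival = 26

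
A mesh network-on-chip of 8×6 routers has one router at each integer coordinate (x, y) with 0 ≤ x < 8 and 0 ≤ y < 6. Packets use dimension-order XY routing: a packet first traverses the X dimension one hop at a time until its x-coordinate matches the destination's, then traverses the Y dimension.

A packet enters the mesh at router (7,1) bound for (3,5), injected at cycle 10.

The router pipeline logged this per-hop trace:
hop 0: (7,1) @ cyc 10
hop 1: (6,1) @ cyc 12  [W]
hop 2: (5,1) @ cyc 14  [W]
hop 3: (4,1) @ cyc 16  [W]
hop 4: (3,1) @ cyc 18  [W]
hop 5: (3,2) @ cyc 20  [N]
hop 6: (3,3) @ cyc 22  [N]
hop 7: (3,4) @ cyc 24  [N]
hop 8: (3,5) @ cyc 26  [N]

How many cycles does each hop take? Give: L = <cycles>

Between hops 0 and 1 the cycle counter advances 12 − 10 = 2.
That increment is L by definition: L = 2.

L = 2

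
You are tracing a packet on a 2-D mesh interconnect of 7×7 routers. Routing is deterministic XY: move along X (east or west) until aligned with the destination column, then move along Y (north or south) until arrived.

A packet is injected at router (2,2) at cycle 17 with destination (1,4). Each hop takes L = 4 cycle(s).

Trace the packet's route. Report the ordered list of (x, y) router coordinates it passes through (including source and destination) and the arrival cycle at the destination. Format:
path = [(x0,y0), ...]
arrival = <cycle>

path = [(2,2), (1,2), (1,3), (1,4)]
arrival = 29

[0] x=2 y=2 t=17
[1] x=1 y=2 t=21 →W
[2] x=1 y=3 t=25 →N
[3] x=1 y=4 t=29 →N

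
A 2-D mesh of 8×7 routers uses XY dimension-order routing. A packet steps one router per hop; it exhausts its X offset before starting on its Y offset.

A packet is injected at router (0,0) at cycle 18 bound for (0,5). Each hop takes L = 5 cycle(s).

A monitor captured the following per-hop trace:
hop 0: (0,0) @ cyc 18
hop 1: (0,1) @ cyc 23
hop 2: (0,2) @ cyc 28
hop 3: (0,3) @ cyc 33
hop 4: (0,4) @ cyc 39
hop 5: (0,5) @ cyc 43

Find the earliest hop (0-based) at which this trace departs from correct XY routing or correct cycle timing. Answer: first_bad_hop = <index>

hop 1: step (+0,+1), +5 cyc — ok
hop 2: step (+0,+1), +5 cyc — ok
hop 3: step (+0,+1), +5 cyc — ok
hop 4: step (+0,+1), +6 cyc — BAD: Δcyc=6≠L

first_bad_hop = 4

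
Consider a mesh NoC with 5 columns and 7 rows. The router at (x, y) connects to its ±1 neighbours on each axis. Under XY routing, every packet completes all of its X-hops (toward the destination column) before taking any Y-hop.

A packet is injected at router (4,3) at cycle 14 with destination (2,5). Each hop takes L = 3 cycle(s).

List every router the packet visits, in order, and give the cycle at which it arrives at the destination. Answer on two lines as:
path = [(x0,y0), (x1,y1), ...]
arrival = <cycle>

path = [(4,3), (3,3), (2,3), (2,4), (2,5)]
arrival = 26

t=14: at (4,3)
t=17: at (3,3) after W
t=20: at (2,3) after W
t=23: at (2,4) after N
t=26: at (2,5) after N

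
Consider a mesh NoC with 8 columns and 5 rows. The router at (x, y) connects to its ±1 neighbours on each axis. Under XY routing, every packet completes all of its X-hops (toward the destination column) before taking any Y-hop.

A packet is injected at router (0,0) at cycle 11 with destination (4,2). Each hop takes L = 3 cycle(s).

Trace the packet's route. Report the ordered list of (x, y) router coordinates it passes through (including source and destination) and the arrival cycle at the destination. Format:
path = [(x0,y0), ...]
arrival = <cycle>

hop 0: (0,0) @ cyc 11
hop 1: (1,0) @ cyc 14  [E]
hop 2: (2,0) @ cyc 17  [E]
hop 3: (3,0) @ cyc 20  [E]
hop 4: (4,0) @ cyc 23  [E]
hop 5: (4,1) @ cyc 26  [N]
hop 6: (4,2) @ cyc 29  [N]

path = [(0,0), (1,0), (2,0), (3,0), (4,0), (4,1), (4,2)]
arrival = 29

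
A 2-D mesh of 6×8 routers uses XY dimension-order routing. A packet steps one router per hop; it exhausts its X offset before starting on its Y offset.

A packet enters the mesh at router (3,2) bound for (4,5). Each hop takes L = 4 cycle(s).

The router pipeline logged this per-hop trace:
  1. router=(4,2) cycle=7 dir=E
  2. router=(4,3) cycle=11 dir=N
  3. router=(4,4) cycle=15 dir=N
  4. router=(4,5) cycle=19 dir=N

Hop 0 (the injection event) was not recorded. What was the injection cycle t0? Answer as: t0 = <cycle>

cyc[1] = 7 and cyc[k] = t0 + k·L for every k.
So t0 = 7 − 1·4 = 3.

t0 = 3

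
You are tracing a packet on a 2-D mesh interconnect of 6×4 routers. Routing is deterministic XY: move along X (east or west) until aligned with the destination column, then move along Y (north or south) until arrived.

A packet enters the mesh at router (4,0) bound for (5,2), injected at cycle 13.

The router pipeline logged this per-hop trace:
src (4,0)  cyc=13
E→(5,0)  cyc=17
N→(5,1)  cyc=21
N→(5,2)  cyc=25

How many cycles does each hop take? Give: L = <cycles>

L = 4

Between hops 0 and 1 the cycle counter advances 17 − 13 = 4.
Per-hop latency L = Δcyc = 4.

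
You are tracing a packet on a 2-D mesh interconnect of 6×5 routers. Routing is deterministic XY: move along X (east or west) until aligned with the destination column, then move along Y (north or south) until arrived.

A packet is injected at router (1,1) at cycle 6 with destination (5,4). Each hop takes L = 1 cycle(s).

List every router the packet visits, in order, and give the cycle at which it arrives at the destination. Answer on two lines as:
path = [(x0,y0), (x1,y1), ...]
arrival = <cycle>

t=6: at (1,1)
t=7: at (2,1) after E
t=8: at (3,1) after E
t=9: at (4,1) after E
t=10: at (5,1) after E
t=11: at (5,2) after N
t=12: at (5,3) after N
t=13: at (5,4) after N

path = [(1,1), (2,1), (3,1), (4,1), (5,1), (5,2), (5,3), (5,4)]
arrival = 13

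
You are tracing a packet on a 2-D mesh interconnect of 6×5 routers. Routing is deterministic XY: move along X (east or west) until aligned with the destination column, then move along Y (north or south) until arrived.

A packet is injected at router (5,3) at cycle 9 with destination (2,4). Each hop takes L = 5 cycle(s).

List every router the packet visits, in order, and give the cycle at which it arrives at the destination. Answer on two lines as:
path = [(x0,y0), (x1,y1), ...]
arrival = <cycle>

[0] x=5 y=3 t=9
[1] x=4 y=3 t=14 →W
[2] x=3 y=3 t=19 →W
[3] x=2 y=3 t=24 →W
[4] x=2 y=4 t=29 →N

path = [(5,3), (4,3), (3,3), (2,3), (2,4)]
arrival = 29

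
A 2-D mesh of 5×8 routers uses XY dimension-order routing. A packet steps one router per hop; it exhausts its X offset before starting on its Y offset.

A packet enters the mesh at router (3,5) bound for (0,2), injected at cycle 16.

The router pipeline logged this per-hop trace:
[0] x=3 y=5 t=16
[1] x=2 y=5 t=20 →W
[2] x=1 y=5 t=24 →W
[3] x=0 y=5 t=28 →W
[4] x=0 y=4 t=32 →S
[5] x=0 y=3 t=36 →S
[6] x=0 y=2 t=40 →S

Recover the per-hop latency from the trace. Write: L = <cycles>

Between hops 0 and 1 the cycle counter advances 20 − 16 = 4.
That increment is L by definition: L = 4.

L = 4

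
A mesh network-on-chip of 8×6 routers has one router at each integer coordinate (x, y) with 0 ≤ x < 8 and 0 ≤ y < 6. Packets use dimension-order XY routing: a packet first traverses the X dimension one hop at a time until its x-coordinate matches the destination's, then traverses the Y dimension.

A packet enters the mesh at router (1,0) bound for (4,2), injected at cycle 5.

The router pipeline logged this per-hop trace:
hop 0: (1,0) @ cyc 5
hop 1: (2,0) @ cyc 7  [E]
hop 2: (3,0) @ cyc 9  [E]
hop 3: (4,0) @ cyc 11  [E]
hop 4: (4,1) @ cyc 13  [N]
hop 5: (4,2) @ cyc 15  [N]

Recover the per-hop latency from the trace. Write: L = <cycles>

From hop 0 (5) to hop 1 (7): +2 cycles.
That increment is L by definition: L = 2.

L = 2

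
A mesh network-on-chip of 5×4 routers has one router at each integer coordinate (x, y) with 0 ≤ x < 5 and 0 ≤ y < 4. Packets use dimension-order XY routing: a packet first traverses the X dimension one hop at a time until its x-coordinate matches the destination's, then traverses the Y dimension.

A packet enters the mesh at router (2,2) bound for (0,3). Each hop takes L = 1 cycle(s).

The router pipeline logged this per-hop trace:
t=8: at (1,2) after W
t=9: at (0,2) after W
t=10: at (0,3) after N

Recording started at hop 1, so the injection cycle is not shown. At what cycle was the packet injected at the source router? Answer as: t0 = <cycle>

The first recorded entry is hop 1 at cycle 8.
Therefore t0 = 8 − L = 7.

t0 = 7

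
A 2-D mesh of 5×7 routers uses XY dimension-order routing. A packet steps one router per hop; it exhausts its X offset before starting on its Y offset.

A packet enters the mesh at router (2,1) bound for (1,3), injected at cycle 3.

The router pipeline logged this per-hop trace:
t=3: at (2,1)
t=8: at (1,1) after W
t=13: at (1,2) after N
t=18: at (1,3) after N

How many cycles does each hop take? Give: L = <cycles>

Between hops 0 and 1 the cycle counter advances 8 − 3 = 5.
Each hop adds L, hence L = 5.

L = 5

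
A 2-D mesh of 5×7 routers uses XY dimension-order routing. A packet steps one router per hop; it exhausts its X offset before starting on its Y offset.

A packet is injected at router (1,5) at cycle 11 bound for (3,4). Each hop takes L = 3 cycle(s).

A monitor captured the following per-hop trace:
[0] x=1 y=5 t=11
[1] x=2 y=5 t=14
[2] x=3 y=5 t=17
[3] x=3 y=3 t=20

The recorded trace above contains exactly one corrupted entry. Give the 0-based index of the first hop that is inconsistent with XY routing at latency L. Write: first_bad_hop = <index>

hop 1: step (+1,+0), +3 cyc — ok
hop 2: step (+1,+0), +3 cyc — ok
hop 3: step (+0,-2), +3 cyc — BAD: non-unit step

first_bad_hop = 3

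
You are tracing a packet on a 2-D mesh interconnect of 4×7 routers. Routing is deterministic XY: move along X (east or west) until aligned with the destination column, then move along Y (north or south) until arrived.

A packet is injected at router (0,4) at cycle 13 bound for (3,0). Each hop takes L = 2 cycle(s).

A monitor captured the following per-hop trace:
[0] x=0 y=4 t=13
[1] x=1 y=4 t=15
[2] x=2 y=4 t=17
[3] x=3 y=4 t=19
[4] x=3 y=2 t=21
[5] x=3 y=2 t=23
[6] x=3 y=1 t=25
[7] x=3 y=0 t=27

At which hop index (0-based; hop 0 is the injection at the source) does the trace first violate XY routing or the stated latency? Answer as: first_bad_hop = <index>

hop 1: step (+1,+0), +2 cyc — ok
hop 2: step (+1,+0), +2 cyc — ok
hop 3: step (+1,+0), +2 cyc — ok
hop 4: step (+0,-2), +2 cyc — BAD: non-unit step

first_bad_hop = 4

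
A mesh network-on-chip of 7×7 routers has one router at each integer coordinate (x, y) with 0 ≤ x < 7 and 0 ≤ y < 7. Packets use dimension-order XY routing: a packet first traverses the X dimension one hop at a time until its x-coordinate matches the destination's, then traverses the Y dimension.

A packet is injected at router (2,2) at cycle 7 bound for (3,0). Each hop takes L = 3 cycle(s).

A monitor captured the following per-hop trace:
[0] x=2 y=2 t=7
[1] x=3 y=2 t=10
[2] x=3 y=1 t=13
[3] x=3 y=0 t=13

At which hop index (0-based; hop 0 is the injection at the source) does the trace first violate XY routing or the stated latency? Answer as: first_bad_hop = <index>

[1] (+1,+0) / 3c ⇒ ok
[2] (+0,-1) / 3c ⇒ ok
[3] (+0,-1) / 0c ⇒ BAD: Δcyc=0≠L

first_bad_hop = 3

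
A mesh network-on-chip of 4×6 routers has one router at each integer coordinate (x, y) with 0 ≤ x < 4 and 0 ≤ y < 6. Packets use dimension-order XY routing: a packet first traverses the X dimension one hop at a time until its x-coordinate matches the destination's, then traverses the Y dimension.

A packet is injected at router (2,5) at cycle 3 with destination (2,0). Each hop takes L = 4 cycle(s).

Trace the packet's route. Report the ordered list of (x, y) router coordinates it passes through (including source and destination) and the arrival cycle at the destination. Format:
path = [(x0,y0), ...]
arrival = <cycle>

path = [(2,5), (2,4), (2,3), (2,2), (2,1), (2,0)]
arrival = 23

t=3: at (2,5)
t=7: at (2,4) after S
t=11: at (2,3) after S
t=15: at (2,2) after S
t=19: at (2,1) after S
t=23: at (2,0) after S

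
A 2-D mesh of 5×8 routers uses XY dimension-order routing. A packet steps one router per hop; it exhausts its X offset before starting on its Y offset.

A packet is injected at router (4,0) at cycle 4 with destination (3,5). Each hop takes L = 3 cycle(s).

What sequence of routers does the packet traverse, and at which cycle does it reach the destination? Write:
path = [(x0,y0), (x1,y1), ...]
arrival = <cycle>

#0 — 4,0 | c4
#1 — 3,0 | c7 | W
#2 — 3,1 | c10 | N
#3 — 3,2 | c13 | N
#4 — 3,3 | c16 | N
#5 — 3,4 | c19 | N
#6 — 3,5 | c22 | N

path = [(4,0), (3,0), (3,1), (3,2), (3,3), (3,4), (3,5)]
arrival = 22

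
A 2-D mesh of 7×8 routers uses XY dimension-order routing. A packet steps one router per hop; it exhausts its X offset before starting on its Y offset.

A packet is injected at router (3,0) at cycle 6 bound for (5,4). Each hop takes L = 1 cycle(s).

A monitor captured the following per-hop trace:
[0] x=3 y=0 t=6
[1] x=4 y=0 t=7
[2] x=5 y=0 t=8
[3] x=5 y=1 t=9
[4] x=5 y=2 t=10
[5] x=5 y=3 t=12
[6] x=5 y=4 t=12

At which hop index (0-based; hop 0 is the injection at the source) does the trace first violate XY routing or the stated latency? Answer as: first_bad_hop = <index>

check 1→ d=(1,0) cyc+1: ok
check 2→ d=(1,0) cyc+1: ok
check 3→ d=(0,1) cyc+1: ok
check 4→ d=(0,1) cyc+1: ok
check 5→ d=(0,1) cyc+2: BAD: Δcyc=2≠L

first_bad_hop = 5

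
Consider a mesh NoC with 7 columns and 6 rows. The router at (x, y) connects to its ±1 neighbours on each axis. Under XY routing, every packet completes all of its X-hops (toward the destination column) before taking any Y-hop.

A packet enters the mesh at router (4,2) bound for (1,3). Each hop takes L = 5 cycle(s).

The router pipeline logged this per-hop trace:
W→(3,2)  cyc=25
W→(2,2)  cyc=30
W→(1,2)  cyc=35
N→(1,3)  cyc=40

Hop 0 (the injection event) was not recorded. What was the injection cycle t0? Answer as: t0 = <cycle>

t0 = 20

At hop 1 the cycle is 25; in general cyc_k = t0 + kL.
t0 = cyc[1] − L = 25 − 5 = 20.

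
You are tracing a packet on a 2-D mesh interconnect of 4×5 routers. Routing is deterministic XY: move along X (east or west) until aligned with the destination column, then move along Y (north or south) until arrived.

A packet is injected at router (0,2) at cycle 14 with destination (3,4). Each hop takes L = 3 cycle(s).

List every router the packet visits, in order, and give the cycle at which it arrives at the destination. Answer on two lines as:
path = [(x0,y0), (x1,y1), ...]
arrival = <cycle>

path = [(0,2), (1,2), (2,2), (3,2), (3,3), (3,4)]
arrival = 29

hop 0: (0,2) @ cyc 14
hop 1: (1,2) @ cyc 17  [E]
hop 2: (2,2) @ cyc 20  [E]
hop 3: (3,2) @ cyc 23  [E]
hop 4: (3,3) @ cyc 26  [N]
hop 5: (3,4) @ cyc 29  [N]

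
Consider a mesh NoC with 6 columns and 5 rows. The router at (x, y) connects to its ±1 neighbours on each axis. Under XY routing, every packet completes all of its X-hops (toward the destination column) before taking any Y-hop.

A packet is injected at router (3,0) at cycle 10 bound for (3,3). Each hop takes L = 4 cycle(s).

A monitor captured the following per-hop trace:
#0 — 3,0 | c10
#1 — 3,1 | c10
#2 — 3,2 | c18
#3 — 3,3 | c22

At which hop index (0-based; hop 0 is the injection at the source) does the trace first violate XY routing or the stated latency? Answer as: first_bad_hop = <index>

first_bad_hop = 1

[1] (+0,+1) / 0c ⇒ BAD: Δcyc=0≠L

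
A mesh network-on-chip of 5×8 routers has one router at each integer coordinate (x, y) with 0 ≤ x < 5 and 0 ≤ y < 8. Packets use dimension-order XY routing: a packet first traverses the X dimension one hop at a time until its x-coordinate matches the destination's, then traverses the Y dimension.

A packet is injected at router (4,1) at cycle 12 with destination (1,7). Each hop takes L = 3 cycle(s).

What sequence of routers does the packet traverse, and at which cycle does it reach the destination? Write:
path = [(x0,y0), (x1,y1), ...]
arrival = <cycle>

path = [(4,1), (3,1), (2,1), (1,1), (1,2), (1,3), (1,4), (1,5), (1,6), (1,7)]
arrival = 39

  0. router=(4,1) cycle=12 (inject)
  1. router=(3,1) cycle=15 dir=W
  2. router=(2,1) cycle=18 dir=W
  3. router=(1,1) cycle=21 dir=W
  4. router=(1,2) cycle=24 dir=N
  5. router=(1,3) cycle=27 dir=N
  6. router=(1,4) cycle=30 dir=N
  7. router=(1,5) cycle=33 dir=N
  8. router=(1,6) cycle=36 dir=N
  9. router=(1,7) cycle=39 dir=N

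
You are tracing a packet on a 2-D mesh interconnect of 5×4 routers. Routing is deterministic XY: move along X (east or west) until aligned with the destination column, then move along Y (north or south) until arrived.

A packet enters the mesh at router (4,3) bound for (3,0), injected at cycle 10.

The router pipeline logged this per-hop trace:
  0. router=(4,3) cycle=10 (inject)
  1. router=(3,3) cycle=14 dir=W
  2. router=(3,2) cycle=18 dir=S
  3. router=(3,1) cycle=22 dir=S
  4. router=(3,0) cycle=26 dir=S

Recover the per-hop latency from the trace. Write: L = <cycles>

L = 4

From hop 0 (10) to hop 1 (14): +4 cycles.
Per-hop latency L = Δcyc = 4.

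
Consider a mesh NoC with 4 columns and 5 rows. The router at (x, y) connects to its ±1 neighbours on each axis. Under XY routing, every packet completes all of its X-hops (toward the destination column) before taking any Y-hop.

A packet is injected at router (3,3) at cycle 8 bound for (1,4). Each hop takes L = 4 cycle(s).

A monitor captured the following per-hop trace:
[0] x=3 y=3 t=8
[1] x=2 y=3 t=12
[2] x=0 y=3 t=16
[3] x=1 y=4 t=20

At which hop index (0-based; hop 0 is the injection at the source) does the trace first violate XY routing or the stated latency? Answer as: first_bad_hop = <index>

first_bad_hop = 2

hop 1: step (-1,+0), +4 cyc — ok
hop 2: step (-2,+0), +4 cyc — BAD: non-unit step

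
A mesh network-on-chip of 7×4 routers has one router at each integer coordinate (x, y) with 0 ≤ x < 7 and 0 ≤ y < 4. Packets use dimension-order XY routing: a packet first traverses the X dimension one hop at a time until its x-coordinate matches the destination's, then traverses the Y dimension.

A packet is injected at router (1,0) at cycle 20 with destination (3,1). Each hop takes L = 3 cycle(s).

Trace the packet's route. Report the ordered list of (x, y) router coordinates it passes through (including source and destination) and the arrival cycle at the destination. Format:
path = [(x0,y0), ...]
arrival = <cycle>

t=20: at (1,0)
t=23: at (2,0) after E
t=26: at (3,0) after E
t=29: at (3,1) after N

path = [(1,0), (2,0), (3,0), (3,1)]
arrival = 29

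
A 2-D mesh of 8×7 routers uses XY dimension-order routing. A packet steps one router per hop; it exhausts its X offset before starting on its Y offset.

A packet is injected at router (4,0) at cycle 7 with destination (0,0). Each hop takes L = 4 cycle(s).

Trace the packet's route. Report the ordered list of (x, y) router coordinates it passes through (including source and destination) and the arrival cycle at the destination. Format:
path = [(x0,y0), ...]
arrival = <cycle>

path = [(4,0), (3,0), (2,0), (1,0), (0,0)]
arrival = 23

  0. router=(4,0) cycle=7 (inject)
  1. router=(3,0) cycle=11 dir=W
  2. router=(2,0) cycle=15 dir=W
  3. router=(1,0) cycle=19 dir=W
  4. router=(0,0) cycle=23 dir=W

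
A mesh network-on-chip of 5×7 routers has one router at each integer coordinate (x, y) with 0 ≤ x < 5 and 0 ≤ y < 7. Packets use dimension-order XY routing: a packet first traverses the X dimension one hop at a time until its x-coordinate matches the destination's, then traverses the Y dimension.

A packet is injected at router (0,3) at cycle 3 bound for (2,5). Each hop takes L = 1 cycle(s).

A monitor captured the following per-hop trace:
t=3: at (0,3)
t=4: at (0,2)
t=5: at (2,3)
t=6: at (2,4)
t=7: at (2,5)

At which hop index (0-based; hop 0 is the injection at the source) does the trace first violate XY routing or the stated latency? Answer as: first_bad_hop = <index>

[1] (+0,-1) / 1c ⇒ BAD: Y-move but x=0≠2

first_bad_hop = 1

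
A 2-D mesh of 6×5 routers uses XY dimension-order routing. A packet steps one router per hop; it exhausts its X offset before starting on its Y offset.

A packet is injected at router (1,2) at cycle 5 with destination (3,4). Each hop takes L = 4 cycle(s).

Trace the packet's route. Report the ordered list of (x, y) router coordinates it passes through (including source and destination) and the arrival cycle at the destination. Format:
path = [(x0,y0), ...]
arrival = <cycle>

src (1,2)  cyc=5
E→(2,2)  cyc=9
E→(3,2)  cyc=13
N→(3,3)  cyc=17
N→(3,4)  cyc=21

path = [(1,2), (2,2), (3,2), (3,3), (3,4)]
arrival = 21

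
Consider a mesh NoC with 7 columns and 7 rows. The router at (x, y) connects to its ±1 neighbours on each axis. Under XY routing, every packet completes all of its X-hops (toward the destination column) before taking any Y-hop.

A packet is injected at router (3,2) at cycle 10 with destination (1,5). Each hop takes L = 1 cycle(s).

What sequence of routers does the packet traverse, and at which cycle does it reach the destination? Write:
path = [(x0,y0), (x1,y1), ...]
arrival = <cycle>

t=10: at (3,2)
t=11: at (2,2) after W
t=12: at (1,2) after W
t=13: at (1,3) after N
t=14: at (1,4) after N
t=15: at (1,5) after N

path = [(3,2), (2,2), (1,2), (1,3), (1,4), (1,5)]
arrival = 15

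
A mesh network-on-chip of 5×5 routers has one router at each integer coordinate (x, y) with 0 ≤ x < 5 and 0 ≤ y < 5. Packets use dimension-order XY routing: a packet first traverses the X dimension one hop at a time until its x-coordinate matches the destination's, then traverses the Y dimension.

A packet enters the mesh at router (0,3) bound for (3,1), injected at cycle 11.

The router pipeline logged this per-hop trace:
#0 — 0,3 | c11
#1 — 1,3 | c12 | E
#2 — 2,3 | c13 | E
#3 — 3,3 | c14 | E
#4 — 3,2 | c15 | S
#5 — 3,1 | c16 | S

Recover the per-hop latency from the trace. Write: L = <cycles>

cyc[1] − cyc[0] = 12 − 11 = 1.
Per-hop latency L = Δcyc = 1.

L = 1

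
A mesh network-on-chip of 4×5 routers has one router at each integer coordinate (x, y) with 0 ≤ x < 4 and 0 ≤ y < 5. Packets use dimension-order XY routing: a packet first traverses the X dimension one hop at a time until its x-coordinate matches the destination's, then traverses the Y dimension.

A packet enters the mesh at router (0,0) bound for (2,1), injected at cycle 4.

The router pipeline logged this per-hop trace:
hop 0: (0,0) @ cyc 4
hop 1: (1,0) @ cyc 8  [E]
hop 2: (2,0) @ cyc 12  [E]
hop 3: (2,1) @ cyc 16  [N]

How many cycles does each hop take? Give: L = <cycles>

L = 4

cyc[1] − cyc[0] = 8 − 4 = 4.
That increment is L by definition: L = 4.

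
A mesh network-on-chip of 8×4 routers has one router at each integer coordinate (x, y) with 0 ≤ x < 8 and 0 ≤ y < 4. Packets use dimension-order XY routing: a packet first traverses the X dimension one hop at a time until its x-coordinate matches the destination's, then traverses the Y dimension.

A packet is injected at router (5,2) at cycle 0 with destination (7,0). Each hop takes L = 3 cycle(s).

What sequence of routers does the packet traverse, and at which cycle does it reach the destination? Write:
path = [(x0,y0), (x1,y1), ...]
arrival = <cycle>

path = [(5,2), (6,2), (7,2), (7,1), (7,0)]
arrival = 12

#0 — 5,2 | c0
#1 — 6,2 | c3 | E
#2 — 7,2 | c6 | E
#3 — 7,1 | c9 | S
#4 — 7,0 | c12 | S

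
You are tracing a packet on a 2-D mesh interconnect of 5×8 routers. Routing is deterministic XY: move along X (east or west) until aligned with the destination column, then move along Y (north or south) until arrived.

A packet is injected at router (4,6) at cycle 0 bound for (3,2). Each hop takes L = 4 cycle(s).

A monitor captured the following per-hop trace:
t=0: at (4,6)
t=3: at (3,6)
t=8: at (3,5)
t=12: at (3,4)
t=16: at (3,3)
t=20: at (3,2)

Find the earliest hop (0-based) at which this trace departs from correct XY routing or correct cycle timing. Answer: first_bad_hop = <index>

check 1→ d=(-1,0) cyc+3: BAD: Δcyc=3≠L

first_bad_hop = 1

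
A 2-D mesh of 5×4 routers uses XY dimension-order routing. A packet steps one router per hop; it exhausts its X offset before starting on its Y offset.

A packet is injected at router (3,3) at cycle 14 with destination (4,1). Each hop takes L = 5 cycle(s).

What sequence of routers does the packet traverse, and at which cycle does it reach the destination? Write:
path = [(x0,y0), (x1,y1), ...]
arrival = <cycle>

  0. router=(3,3) cycle=14 (inject)
  1. router=(4,3) cycle=19 dir=E
  2. router=(4,2) cycle=24 dir=S
  3. router=(4,1) cycle=29 dir=S

path = [(3,3), (4,3), (4,2), (4,1)]
arrival = 29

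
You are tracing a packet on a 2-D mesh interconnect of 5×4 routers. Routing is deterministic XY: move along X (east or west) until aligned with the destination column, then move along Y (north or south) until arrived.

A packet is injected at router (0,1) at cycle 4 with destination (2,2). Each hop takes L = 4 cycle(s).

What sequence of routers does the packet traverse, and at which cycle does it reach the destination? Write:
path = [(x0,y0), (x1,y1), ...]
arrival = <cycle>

path = [(0,1), (1,1), (2,1), (2,2)]
arrival = 16

[0] x=0 y=1 t=4
[1] x=1 y=1 t=8 →E
[2] x=2 y=1 t=12 →E
[3] x=2 y=2 t=16 →N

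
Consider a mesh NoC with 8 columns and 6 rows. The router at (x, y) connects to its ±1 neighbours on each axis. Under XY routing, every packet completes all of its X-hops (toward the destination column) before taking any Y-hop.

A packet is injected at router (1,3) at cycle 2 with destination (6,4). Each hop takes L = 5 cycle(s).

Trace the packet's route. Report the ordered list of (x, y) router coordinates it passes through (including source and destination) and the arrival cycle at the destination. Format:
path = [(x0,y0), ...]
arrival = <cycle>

  0. router=(1,3) cycle=2 (inject)
  1. router=(2,3) cycle=7 dir=E
  2. router=(3,3) cycle=12 dir=E
  3. router=(4,3) cycle=17 dir=E
  4. router=(5,3) cycle=22 dir=E
  5. router=(6,3) cycle=27 dir=E
  6. router=(6,4) cycle=32 dir=N

path = [(1,3), (2,3), (3,3), (4,3), (5,3), (6,3), (6,4)]
arrival = 32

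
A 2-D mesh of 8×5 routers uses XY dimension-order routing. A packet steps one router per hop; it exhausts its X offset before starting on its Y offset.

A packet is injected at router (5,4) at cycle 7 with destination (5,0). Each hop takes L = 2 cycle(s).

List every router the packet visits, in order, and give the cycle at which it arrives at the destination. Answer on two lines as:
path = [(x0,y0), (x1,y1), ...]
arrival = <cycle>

t=7: at (5,4)
t=9: at (5,3) after S
t=11: at (5,2) after S
t=13: at (5,1) after S
t=15: at (5,0) after S

path = [(5,4), (5,3), (5,2), (5,1), (5,0)]
arrival = 15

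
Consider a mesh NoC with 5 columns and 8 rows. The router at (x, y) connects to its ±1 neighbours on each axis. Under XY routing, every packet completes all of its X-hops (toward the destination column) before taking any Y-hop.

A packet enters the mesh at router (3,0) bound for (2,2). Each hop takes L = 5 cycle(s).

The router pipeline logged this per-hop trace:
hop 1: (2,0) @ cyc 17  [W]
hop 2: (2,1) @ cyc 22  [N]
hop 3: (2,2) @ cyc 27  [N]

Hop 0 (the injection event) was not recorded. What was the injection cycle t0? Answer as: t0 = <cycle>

t0 = 12

Hop 1 reached at cycle 17; hop k is at t0 + k·L.
Therefore t0 = 17 − L = 12.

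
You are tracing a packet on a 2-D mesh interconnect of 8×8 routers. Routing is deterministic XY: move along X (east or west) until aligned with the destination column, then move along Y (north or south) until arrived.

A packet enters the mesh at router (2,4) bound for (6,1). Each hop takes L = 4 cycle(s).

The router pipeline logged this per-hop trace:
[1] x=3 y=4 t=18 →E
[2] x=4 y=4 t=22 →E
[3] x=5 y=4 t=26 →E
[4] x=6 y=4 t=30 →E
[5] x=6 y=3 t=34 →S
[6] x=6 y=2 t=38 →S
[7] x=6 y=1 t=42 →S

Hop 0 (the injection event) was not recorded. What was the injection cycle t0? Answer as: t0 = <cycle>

t0 = 14

Hop 1 reached at cycle 18; hop k is at t0 + k·L.
So t0 = 18 − 1·4 = 14.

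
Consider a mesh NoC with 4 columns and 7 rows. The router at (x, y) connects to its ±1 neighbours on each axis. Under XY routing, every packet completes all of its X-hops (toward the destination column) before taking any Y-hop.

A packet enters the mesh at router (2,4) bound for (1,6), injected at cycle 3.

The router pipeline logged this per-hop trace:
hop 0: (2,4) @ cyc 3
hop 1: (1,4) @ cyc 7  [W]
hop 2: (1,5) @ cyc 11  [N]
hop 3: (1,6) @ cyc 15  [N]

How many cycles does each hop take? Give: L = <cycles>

Between hops 0 and 1 the cycle counter advances 7 − 3 = 4.
One hop costs L cycles, so L = 4.

L = 4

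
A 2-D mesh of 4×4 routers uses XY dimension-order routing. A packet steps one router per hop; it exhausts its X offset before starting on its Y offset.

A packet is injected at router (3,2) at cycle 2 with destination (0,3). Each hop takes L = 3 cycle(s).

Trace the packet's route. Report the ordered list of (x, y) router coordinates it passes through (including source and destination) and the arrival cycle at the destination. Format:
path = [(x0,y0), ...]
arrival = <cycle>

path = [(3,2), (2,2), (1,2), (0,2), (0,3)]
arrival = 14

  0. router=(3,2) cycle=2 (inject)
  1. router=(2,2) cycle=5 dir=W
  2. router=(1,2) cycle=8 dir=W
  3. router=(0,2) cycle=11 dir=W
  4. router=(0,3) cycle=14 dir=N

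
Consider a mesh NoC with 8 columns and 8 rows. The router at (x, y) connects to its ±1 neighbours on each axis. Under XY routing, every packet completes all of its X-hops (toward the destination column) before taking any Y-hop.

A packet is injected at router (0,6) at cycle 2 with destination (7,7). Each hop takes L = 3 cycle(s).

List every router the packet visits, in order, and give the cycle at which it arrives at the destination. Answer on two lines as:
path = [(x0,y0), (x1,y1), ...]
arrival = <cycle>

path = [(0,6), (1,6), (2,6), (3,6), (4,6), (5,6), (6,6), (7,6), (7,7)]
arrival = 26

  0. router=(0,6) cycle=2 (inject)
  1. router=(1,6) cycle=5 dir=E
  2. router=(2,6) cycle=8 dir=E
  3. router=(3,6) cycle=11 dir=E
  4. router=(4,6) cycle=14 dir=E
  5. router=(5,6) cycle=17 dir=E
  6. router=(6,6) cycle=20 dir=E
  7. router=(7,6) cycle=23 dir=E
  8. router=(7,7) cycle=26 dir=N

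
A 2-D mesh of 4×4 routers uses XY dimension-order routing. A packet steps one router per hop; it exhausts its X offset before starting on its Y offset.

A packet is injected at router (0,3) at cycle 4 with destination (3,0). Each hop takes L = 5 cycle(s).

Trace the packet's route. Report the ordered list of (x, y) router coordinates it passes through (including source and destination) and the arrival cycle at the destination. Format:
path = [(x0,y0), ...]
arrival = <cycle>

path = [(0,3), (1,3), (2,3), (3,3), (3,2), (3,1), (3,0)]
arrival = 34

src (0,3)  cyc=4
E→(1,3)  cyc=9
E→(2,3)  cyc=14
E→(3,3)  cyc=19
S→(3,2)  cyc=24
S→(3,1)  cyc=29
S→(3,0)  cyc=34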